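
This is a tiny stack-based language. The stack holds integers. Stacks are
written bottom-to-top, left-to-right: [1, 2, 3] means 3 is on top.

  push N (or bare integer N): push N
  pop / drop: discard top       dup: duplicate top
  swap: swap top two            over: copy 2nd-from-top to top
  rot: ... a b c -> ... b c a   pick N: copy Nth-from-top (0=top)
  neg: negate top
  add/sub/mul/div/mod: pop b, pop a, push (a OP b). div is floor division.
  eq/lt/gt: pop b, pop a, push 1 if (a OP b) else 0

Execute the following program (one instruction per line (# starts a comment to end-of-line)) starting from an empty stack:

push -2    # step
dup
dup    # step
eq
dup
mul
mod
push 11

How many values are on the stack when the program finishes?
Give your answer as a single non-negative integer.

After 'push -2': stack = [-2] (depth 1)
After 'dup': stack = [-2, -2] (depth 2)
After 'dup': stack = [-2, -2, -2] (depth 3)
After 'eq': stack = [-2, 1] (depth 2)
After 'dup': stack = [-2, 1, 1] (depth 3)
After 'mul': stack = [-2, 1] (depth 2)
After 'mod': stack = [0] (depth 1)
After 'push 11': stack = [0, 11] (depth 2)

Answer: 2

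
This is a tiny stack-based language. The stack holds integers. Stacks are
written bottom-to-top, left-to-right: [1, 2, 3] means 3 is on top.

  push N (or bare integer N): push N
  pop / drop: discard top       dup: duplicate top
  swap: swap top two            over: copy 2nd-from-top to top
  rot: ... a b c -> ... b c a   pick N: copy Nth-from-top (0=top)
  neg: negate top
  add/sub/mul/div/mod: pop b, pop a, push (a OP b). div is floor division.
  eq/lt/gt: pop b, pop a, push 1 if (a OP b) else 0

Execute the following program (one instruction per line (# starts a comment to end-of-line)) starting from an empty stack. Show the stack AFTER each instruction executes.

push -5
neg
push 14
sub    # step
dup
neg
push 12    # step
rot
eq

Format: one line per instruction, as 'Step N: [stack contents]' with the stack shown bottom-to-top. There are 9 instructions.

Step 1: [-5]
Step 2: [5]
Step 3: [5, 14]
Step 4: [-9]
Step 5: [-9, -9]
Step 6: [-9, 9]
Step 7: [-9, 9, 12]
Step 8: [9, 12, -9]
Step 9: [9, 0]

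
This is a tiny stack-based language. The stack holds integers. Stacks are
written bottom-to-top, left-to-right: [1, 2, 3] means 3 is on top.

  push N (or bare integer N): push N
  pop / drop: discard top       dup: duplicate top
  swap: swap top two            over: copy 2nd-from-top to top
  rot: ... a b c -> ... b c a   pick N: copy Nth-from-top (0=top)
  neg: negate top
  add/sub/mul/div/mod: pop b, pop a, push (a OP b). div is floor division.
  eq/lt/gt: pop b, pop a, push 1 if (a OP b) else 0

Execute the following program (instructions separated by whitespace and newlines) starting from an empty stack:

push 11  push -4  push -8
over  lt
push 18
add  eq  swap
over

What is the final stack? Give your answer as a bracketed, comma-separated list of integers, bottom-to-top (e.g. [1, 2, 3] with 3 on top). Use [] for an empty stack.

After 'push 11': [11]
After 'push -4': [11, -4]
After 'push -8': [11, -4, -8]
After 'over': [11, -4, -8, -4]
After 'lt': [11, -4, 1]
After 'push 18': [11, -4, 1, 18]
After 'add': [11, -4, 19]
After 'eq': [11, 0]
After 'swap': [0, 11]
After 'over': [0, 11, 0]

Answer: [0, 11, 0]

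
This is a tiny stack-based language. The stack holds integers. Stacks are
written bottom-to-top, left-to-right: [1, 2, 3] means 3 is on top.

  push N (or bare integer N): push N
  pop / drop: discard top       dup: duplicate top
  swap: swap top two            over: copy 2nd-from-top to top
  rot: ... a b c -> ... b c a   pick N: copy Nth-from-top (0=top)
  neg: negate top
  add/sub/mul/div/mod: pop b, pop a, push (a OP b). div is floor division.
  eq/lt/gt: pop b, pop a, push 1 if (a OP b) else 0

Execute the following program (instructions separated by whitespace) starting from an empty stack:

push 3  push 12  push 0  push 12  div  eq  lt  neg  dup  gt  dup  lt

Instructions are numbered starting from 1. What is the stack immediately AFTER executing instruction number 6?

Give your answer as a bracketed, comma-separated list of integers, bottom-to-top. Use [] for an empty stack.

Answer: [3, 0]

Derivation:
Step 1 ('push 3'): [3]
Step 2 ('push 12'): [3, 12]
Step 3 ('push 0'): [3, 12, 0]
Step 4 ('push 12'): [3, 12, 0, 12]
Step 5 ('div'): [3, 12, 0]
Step 6 ('eq'): [3, 0]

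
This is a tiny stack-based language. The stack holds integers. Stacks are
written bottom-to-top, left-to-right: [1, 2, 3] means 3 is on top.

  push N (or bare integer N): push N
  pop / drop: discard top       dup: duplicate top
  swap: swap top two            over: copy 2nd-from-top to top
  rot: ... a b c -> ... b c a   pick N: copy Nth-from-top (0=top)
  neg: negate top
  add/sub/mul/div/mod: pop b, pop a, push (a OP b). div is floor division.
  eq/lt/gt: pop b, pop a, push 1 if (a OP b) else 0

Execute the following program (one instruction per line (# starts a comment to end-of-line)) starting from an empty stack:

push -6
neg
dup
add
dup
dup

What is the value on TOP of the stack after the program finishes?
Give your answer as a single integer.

After 'push -6': [-6]
After 'neg': [6]
After 'dup': [6, 6]
After 'add': [12]
After 'dup': [12, 12]
After 'dup': [12, 12, 12]

Answer: 12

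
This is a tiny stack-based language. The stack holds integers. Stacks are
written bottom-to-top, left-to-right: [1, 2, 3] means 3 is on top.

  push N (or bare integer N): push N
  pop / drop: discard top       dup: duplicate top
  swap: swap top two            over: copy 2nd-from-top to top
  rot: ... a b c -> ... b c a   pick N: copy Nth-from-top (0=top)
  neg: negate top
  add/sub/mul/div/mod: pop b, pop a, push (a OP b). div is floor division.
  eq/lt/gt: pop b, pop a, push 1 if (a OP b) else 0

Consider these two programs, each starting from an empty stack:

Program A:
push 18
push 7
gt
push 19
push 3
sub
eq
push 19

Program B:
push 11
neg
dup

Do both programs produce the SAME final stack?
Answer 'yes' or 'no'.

Answer: no

Derivation:
Program A trace:
  After 'push 18': [18]
  After 'push 7': [18, 7]
  After 'gt': [1]
  After 'push 19': [1, 19]
  After 'push 3': [1, 19, 3]
  After 'sub': [1, 16]
  After 'eq': [0]
  After 'push 19': [0, 19]
Program A final stack: [0, 19]

Program B trace:
  After 'push 11': [11]
  After 'neg': [-11]
  After 'dup': [-11, -11]
Program B final stack: [-11, -11]
Same: no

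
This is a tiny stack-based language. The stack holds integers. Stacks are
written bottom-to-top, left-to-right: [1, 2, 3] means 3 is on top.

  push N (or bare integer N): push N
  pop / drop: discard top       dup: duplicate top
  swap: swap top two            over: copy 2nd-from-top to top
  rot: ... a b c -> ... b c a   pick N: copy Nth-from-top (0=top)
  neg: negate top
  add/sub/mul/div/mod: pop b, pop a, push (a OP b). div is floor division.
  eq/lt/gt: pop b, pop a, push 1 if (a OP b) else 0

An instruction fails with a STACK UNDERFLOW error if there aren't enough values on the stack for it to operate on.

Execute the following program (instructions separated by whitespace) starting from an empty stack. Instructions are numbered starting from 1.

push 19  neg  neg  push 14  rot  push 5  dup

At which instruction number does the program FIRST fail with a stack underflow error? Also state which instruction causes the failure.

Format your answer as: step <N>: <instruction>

Step 1 ('push 19'): stack = [19], depth = 1
Step 2 ('neg'): stack = [-19], depth = 1
Step 3 ('neg'): stack = [19], depth = 1
Step 4 ('push 14'): stack = [19, 14], depth = 2
Step 5 ('rot'): needs 3 value(s) but depth is 2 — STACK UNDERFLOW

Answer: step 5: rot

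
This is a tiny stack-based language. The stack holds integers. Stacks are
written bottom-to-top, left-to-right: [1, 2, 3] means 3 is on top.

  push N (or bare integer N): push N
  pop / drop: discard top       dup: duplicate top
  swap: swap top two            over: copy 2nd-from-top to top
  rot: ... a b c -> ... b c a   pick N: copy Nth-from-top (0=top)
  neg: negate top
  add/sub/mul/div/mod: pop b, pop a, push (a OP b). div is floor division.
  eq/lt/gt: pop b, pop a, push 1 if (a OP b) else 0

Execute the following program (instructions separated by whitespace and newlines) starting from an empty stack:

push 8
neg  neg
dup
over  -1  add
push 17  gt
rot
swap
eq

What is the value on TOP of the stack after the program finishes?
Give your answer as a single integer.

Answer: 0

Derivation:
After 'push 8': [8]
After 'neg': [-8]
After 'neg': [8]
After 'dup': [8, 8]
After 'over': [8, 8, 8]
After 'push -1': [8, 8, 8, -1]
After 'add': [8, 8, 7]
After 'push 17': [8, 8, 7, 17]
After 'gt': [8, 8, 0]
After 'rot': [8, 0, 8]
After 'swap': [8, 8, 0]
After 'eq': [8, 0]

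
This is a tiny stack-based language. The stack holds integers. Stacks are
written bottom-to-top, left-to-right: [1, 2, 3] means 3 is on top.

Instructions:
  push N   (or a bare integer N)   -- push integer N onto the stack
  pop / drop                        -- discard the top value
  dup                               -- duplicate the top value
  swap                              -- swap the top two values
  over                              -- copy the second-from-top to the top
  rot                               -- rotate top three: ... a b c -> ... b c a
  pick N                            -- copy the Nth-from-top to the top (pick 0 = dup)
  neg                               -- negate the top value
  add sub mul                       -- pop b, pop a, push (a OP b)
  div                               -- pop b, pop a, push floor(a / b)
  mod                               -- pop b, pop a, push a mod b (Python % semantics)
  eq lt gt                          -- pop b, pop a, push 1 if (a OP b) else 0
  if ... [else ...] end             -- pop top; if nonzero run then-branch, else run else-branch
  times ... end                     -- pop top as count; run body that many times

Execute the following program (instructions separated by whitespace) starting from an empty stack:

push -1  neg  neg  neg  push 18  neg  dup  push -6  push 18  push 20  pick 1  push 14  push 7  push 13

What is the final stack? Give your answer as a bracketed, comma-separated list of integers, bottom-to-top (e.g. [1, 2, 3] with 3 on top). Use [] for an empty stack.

Answer: [1, -18, -18, -6, 18, 20, 18, 14, 7, 13]

Derivation:
After 'push -1': [-1]
After 'neg': [1]
After 'neg': [-1]
After 'neg': [1]
After 'push 18': [1, 18]
After 'neg': [1, -18]
After 'dup': [1, -18, -18]
After 'push -6': [1, -18, -18, -6]
After 'push 18': [1, -18, -18, -6, 18]
After 'push 20': [1, -18, -18, -6, 18, 20]
After 'pick 1': [1, -18, -18, -6, 18, 20, 18]
After 'push 14': [1, -18, -18, -6, 18, 20, 18, 14]
After 'push 7': [1, -18, -18, -6, 18, 20, 18, 14, 7]
After 'push 13': [1, -18, -18, -6, 18, 20, 18, 14, 7, 13]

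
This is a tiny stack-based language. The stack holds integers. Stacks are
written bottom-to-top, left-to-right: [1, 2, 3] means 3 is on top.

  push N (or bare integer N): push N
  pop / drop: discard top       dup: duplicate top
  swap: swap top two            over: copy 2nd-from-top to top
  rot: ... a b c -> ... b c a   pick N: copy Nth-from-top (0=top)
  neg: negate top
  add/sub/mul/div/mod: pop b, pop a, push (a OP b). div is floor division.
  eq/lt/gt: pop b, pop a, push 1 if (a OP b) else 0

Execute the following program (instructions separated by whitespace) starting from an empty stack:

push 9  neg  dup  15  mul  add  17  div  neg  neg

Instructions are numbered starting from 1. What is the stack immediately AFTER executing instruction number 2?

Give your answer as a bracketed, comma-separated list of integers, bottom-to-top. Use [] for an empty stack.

Step 1 ('push 9'): [9]
Step 2 ('neg'): [-9]

Answer: [-9]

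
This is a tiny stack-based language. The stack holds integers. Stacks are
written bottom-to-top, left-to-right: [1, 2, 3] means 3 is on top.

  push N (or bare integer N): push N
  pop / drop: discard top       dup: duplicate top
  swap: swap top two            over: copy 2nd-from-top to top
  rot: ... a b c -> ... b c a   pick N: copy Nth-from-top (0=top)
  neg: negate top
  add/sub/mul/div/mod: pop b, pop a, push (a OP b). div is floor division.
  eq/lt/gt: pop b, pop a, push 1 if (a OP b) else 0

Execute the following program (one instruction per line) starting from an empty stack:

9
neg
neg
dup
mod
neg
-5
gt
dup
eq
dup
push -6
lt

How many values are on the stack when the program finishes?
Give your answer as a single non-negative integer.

Answer: 2

Derivation:
After 'push 9': stack = [9] (depth 1)
After 'neg': stack = [-9] (depth 1)
After 'neg': stack = [9] (depth 1)
After 'dup': stack = [9, 9] (depth 2)
After 'mod': stack = [0] (depth 1)
After 'neg': stack = [0] (depth 1)
After 'push -5': stack = [0, -5] (depth 2)
After 'gt': stack = [1] (depth 1)
After 'dup': stack = [1, 1] (depth 2)
After 'eq': stack = [1] (depth 1)
After 'dup': stack = [1, 1] (depth 2)
After 'push -6': stack = [1, 1, -6] (depth 3)
After 'lt': stack = [1, 0] (depth 2)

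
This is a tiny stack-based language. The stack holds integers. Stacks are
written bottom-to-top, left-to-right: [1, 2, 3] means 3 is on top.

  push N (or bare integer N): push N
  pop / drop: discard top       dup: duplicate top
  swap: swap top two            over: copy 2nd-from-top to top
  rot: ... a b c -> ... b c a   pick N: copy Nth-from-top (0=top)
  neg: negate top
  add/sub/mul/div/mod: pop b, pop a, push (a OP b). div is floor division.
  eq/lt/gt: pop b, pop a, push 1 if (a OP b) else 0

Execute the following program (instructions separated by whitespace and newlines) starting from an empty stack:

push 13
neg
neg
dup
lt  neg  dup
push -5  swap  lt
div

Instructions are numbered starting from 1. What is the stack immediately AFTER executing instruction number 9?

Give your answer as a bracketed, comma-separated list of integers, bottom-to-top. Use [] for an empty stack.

Answer: [0, -5, 0]

Derivation:
Step 1 ('push 13'): [13]
Step 2 ('neg'): [-13]
Step 3 ('neg'): [13]
Step 4 ('dup'): [13, 13]
Step 5 ('lt'): [0]
Step 6 ('neg'): [0]
Step 7 ('dup'): [0, 0]
Step 8 ('push -5'): [0, 0, -5]
Step 9 ('swap'): [0, -5, 0]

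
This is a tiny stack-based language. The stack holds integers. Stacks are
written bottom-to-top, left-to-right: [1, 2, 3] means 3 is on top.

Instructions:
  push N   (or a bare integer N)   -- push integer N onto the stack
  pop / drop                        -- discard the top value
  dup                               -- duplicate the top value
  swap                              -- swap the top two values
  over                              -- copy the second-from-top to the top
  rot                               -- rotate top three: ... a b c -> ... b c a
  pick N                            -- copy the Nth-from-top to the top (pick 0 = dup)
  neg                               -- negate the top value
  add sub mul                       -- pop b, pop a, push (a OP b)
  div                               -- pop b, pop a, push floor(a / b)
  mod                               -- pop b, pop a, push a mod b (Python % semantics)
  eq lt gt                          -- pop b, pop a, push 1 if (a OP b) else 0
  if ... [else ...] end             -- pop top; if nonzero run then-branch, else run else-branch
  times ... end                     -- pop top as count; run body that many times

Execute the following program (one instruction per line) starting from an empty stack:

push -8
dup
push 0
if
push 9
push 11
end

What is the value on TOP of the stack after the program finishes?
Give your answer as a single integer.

After 'push -8': [-8]
After 'dup': [-8, -8]
After 'push 0': [-8, -8, 0]
After 'if': [-8, -8]

Answer: -8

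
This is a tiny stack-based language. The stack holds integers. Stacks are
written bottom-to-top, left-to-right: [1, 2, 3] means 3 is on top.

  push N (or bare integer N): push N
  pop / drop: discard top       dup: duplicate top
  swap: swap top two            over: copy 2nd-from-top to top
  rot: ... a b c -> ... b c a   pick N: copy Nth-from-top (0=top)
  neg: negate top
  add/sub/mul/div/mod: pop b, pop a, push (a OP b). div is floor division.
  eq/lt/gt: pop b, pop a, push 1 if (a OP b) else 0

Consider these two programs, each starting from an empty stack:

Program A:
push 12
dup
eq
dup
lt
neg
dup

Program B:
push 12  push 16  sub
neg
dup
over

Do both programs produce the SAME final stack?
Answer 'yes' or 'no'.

Program A trace:
  After 'push 12': [12]
  After 'dup': [12, 12]
  After 'eq': [1]
  After 'dup': [1, 1]
  After 'lt': [0]
  After 'neg': [0]
  After 'dup': [0, 0]
Program A final stack: [0, 0]

Program B trace:
  After 'push 12': [12]
  After 'push 16': [12, 16]
  After 'sub': [-4]
  After 'neg': [4]
  After 'dup': [4, 4]
  After 'over': [4, 4, 4]
Program B final stack: [4, 4, 4]
Same: no

Answer: no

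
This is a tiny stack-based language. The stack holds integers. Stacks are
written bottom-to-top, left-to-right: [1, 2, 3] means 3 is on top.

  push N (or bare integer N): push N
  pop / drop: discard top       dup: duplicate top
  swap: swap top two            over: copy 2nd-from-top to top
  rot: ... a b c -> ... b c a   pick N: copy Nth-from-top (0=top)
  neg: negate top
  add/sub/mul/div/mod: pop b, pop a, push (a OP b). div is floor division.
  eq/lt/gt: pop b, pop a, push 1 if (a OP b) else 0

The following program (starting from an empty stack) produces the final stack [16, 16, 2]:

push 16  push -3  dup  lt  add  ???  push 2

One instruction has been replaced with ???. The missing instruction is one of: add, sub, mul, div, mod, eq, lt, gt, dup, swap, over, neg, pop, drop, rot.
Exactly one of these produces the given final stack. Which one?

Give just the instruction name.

Answer: dup

Derivation:
Stack before ???: [16]
Stack after ???:  [16, 16]
The instruction that transforms [16] -> [16, 16] is: dup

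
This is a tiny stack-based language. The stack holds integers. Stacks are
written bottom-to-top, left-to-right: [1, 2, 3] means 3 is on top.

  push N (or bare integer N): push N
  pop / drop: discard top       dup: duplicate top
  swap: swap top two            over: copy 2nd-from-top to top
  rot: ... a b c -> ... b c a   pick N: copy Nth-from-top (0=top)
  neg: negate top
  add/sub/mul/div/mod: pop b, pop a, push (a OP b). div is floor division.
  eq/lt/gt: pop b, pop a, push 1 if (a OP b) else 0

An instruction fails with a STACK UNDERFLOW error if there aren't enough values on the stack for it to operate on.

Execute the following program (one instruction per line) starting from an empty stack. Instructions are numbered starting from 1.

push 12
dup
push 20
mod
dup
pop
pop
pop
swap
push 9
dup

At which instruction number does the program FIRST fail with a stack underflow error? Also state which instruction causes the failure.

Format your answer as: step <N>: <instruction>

Answer: step 9: swap

Derivation:
Step 1 ('push 12'): stack = [12], depth = 1
Step 2 ('dup'): stack = [12, 12], depth = 2
Step 3 ('push 20'): stack = [12, 12, 20], depth = 3
Step 4 ('mod'): stack = [12, 12], depth = 2
Step 5 ('dup'): stack = [12, 12, 12], depth = 3
Step 6 ('pop'): stack = [12, 12], depth = 2
Step 7 ('pop'): stack = [12], depth = 1
Step 8 ('pop'): stack = [], depth = 0
Step 9 ('swap'): needs 2 value(s) but depth is 0 — STACK UNDERFLOW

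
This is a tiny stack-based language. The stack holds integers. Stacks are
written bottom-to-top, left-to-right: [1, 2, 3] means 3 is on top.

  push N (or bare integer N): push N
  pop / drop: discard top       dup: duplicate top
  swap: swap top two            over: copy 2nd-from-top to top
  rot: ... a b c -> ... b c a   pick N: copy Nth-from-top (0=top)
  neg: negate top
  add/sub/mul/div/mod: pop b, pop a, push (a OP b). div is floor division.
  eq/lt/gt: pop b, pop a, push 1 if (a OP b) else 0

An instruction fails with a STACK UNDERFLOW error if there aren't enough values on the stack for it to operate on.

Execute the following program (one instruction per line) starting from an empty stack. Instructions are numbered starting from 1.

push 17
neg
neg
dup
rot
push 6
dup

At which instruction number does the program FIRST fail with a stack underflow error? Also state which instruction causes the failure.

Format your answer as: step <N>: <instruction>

Step 1 ('push 17'): stack = [17], depth = 1
Step 2 ('neg'): stack = [-17], depth = 1
Step 3 ('neg'): stack = [17], depth = 1
Step 4 ('dup'): stack = [17, 17], depth = 2
Step 5 ('rot'): needs 3 value(s) but depth is 2 — STACK UNDERFLOW

Answer: step 5: rot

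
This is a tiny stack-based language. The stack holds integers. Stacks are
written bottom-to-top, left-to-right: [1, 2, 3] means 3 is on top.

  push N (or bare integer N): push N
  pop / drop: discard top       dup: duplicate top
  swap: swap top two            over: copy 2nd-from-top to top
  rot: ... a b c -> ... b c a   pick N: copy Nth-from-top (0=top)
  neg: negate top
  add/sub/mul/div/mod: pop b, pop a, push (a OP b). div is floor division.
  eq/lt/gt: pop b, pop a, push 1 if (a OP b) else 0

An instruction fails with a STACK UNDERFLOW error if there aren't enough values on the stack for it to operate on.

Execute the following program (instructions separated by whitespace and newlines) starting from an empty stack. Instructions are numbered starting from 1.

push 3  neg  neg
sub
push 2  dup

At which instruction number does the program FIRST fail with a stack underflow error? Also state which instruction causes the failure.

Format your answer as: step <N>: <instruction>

Step 1 ('push 3'): stack = [3], depth = 1
Step 2 ('neg'): stack = [-3], depth = 1
Step 3 ('neg'): stack = [3], depth = 1
Step 4 ('sub'): needs 2 value(s) but depth is 1 — STACK UNDERFLOW

Answer: step 4: sub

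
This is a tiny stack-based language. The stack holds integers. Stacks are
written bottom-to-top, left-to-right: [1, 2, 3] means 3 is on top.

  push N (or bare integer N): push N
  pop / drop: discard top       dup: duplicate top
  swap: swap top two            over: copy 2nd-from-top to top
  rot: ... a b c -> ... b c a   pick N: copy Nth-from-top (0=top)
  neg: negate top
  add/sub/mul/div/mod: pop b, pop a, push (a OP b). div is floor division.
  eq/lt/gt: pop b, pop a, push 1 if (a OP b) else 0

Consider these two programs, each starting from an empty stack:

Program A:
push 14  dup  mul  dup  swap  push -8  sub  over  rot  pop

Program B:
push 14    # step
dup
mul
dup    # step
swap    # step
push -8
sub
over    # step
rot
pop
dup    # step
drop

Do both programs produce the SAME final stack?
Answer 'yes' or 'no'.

Program A trace:
  After 'push 14': [14]
  After 'dup': [14, 14]
  After 'mul': [196]
  After 'dup': [196, 196]
  After 'swap': [196, 196]
  After 'push -8': [196, 196, -8]
  After 'sub': [196, 204]
  After 'over': [196, 204, 196]
  After 'rot': [204, 196, 196]
  After 'pop': [204, 196]
Program A final stack: [204, 196]

Program B trace:
  After 'push 14': [14]
  After 'dup': [14, 14]
  After 'mul': [196]
  After 'dup': [196, 196]
  After 'swap': [196, 196]
  After 'push -8': [196, 196, -8]
  After 'sub': [196, 204]
  After 'over': [196, 204, 196]
  After 'rot': [204, 196, 196]
  After 'pop': [204, 196]
  After 'dup': [204, 196, 196]
  After 'drop': [204, 196]
Program B final stack: [204, 196]
Same: yes

Answer: yes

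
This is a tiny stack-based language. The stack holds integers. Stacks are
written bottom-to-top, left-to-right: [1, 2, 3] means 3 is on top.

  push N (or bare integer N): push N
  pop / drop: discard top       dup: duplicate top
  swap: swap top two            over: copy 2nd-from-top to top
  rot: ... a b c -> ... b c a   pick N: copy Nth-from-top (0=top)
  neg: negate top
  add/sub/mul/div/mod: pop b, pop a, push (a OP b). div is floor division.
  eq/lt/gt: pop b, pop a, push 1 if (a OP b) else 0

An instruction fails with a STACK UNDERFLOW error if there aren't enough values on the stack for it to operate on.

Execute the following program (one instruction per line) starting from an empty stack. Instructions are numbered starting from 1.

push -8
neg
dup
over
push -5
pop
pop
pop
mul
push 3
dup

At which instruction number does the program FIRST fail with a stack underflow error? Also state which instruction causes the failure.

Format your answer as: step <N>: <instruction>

Answer: step 9: mul

Derivation:
Step 1 ('push -8'): stack = [-8], depth = 1
Step 2 ('neg'): stack = [8], depth = 1
Step 3 ('dup'): stack = [8, 8], depth = 2
Step 4 ('over'): stack = [8, 8, 8], depth = 3
Step 5 ('push -5'): stack = [8, 8, 8, -5], depth = 4
Step 6 ('pop'): stack = [8, 8, 8], depth = 3
Step 7 ('pop'): stack = [8, 8], depth = 2
Step 8 ('pop'): stack = [8], depth = 1
Step 9 ('mul'): needs 2 value(s) but depth is 1 — STACK UNDERFLOW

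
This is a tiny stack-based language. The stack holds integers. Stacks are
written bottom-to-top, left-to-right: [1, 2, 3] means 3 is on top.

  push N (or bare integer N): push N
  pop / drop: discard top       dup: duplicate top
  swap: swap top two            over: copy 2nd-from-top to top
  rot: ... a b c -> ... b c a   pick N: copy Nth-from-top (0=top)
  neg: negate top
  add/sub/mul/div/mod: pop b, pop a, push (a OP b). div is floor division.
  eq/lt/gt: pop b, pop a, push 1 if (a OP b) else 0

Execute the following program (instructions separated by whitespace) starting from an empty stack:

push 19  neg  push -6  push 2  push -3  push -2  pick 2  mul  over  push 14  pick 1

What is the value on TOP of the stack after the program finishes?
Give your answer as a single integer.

Answer: -3

Derivation:
After 'push 19': [19]
After 'neg': [-19]
After 'push -6': [-19, -6]
After 'push 2': [-19, -6, 2]
After 'push -3': [-19, -6, 2, -3]
After 'push -2': [-19, -6, 2, -3, -2]
After 'pick 2': [-19, -6, 2, -3, -2, 2]
After 'mul': [-19, -6, 2, -3, -4]
After 'over': [-19, -6, 2, -3, -4, -3]
After 'push 14': [-19, -6, 2, -3, -4, -3, 14]
After 'pick 1': [-19, -6, 2, -3, -4, -3, 14, -3]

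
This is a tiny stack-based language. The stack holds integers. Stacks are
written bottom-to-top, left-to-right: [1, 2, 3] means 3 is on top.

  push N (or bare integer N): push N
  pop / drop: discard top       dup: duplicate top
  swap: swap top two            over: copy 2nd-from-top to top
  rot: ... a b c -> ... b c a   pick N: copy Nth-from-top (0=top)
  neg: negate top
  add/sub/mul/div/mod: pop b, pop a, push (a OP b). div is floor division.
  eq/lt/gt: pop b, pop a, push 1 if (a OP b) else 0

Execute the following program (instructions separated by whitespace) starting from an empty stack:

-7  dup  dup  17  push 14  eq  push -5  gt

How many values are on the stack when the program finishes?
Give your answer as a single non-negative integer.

Answer: 4

Derivation:
After 'push -7': stack = [-7] (depth 1)
After 'dup': stack = [-7, -7] (depth 2)
After 'dup': stack = [-7, -7, -7] (depth 3)
After 'push 17': stack = [-7, -7, -7, 17] (depth 4)
After 'push 14': stack = [-7, -7, -7, 17, 14] (depth 5)
After 'eq': stack = [-7, -7, -7, 0] (depth 4)
After 'push -5': stack = [-7, -7, -7, 0, -5] (depth 5)
After 'gt': stack = [-7, -7, -7, 1] (depth 4)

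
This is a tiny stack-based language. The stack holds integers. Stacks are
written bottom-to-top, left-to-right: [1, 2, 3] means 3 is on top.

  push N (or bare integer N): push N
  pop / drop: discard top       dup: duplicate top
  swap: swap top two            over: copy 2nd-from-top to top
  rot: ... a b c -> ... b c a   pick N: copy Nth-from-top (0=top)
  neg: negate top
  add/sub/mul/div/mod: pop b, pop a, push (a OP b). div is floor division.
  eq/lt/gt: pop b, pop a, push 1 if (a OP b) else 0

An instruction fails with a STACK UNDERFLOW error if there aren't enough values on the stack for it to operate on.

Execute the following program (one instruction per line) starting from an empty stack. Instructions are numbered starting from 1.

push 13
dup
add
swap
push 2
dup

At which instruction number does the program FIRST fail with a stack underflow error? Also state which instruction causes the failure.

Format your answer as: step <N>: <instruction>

Answer: step 4: swap

Derivation:
Step 1 ('push 13'): stack = [13], depth = 1
Step 2 ('dup'): stack = [13, 13], depth = 2
Step 3 ('add'): stack = [26], depth = 1
Step 4 ('swap'): needs 2 value(s) but depth is 1 — STACK UNDERFLOW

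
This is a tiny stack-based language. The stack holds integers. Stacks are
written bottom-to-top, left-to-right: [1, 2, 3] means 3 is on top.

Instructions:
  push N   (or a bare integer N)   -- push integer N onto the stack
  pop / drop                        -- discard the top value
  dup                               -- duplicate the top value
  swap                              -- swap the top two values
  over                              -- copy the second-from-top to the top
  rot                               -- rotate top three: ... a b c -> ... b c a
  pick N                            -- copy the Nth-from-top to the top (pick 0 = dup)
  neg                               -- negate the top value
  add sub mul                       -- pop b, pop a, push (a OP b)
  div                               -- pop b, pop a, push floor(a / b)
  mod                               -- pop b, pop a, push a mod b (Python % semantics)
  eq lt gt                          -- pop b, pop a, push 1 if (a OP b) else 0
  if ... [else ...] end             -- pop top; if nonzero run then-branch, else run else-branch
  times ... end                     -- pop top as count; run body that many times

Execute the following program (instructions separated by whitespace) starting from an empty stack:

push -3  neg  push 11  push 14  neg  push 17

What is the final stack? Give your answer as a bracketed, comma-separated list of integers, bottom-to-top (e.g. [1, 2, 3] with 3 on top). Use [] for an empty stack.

Answer: [3, 11, -14, 17]

Derivation:
After 'push -3': [-3]
After 'neg': [3]
After 'push 11': [3, 11]
After 'push 14': [3, 11, 14]
After 'neg': [3, 11, -14]
After 'push 17': [3, 11, -14, 17]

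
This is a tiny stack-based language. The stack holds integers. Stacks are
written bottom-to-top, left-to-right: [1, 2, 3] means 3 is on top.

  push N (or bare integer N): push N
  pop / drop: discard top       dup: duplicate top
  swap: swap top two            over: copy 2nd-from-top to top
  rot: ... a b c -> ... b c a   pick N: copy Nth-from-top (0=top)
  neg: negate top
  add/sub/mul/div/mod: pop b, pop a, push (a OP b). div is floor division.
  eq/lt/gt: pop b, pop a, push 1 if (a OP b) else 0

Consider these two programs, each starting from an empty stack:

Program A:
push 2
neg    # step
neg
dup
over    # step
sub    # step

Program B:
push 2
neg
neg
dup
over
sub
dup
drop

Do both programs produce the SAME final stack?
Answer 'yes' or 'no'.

Answer: yes

Derivation:
Program A trace:
  After 'push 2': [2]
  After 'neg': [-2]
  After 'neg': [2]
  After 'dup': [2, 2]
  After 'over': [2, 2, 2]
  After 'sub': [2, 0]
Program A final stack: [2, 0]

Program B trace:
  After 'push 2': [2]
  After 'neg': [-2]
  After 'neg': [2]
  After 'dup': [2, 2]
  After 'over': [2, 2, 2]
  After 'sub': [2, 0]
  After 'dup': [2, 0, 0]
  After 'drop': [2, 0]
Program B final stack: [2, 0]
Same: yes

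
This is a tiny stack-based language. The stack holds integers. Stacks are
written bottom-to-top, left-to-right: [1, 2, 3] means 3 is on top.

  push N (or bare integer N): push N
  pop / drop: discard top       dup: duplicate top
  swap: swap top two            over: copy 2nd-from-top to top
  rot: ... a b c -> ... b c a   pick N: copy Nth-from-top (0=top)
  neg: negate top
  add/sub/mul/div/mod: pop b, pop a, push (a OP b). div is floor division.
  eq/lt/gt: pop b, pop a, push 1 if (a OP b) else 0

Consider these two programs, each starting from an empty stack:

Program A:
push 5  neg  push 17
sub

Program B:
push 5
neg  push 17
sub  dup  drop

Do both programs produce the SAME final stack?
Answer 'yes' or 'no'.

Answer: yes

Derivation:
Program A trace:
  After 'push 5': [5]
  After 'neg': [-5]
  After 'push 17': [-5, 17]
  After 'sub': [-22]
Program A final stack: [-22]

Program B trace:
  After 'push 5': [5]
  After 'neg': [-5]
  After 'push 17': [-5, 17]
  After 'sub': [-22]
  After 'dup': [-22, -22]
  After 'drop': [-22]
Program B final stack: [-22]
Same: yes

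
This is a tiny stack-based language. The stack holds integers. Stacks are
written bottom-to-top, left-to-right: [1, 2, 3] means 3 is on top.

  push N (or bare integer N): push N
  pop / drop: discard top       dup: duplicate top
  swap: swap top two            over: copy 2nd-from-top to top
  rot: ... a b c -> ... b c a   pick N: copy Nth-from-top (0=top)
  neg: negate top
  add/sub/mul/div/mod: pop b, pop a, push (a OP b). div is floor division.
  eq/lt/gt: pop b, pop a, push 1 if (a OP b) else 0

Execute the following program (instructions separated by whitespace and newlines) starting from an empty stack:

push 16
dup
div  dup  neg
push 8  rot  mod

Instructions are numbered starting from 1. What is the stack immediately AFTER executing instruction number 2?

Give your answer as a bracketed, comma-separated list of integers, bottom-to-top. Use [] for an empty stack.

Answer: [16, 16]

Derivation:
Step 1 ('push 16'): [16]
Step 2 ('dup'): [16, 16]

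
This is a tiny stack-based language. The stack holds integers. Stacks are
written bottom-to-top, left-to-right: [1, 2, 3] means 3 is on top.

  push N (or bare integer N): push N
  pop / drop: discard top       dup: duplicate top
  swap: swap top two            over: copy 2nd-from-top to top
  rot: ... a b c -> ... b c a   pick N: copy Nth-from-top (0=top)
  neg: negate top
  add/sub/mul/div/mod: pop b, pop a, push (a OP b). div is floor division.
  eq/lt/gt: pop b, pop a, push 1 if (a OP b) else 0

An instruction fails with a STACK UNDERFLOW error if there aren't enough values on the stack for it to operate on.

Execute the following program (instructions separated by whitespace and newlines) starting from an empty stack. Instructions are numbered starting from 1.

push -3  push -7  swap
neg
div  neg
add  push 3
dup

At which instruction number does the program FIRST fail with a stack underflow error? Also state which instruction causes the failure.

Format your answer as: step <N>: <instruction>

Answer: step 7: add

Derivation:
Step 1 ('push -3'): stack = [-3], depth = 1
Step 2 ('push -7'): stack = [-3, -7], depth = 2
Step 3 ('swap'): stack = [-7, -3], depth = 2
Step 4 ('neg'): stack = [-7, 3], depth = 2
Step 5 ('div'): stack = [-3], depth = 1
Step 6 ('neg'): stack = [3], depth = 1
Step 7 ('add'): needs 2 value(s) but depth is 1 — STACK UNDERFLOW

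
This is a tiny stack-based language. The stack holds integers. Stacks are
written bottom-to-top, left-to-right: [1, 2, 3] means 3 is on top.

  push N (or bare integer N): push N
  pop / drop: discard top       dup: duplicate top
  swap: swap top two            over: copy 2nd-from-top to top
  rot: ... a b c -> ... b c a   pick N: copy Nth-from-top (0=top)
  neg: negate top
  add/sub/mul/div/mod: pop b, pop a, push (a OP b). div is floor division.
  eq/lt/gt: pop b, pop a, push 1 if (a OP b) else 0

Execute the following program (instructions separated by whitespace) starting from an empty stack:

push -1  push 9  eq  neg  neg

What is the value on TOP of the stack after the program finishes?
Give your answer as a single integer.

After 'push -1': [-1]
After 'push 9': [-1, 9]
After 'eq': [0]
After 'neg': [0]
After 'neg': [0]

Answer: 0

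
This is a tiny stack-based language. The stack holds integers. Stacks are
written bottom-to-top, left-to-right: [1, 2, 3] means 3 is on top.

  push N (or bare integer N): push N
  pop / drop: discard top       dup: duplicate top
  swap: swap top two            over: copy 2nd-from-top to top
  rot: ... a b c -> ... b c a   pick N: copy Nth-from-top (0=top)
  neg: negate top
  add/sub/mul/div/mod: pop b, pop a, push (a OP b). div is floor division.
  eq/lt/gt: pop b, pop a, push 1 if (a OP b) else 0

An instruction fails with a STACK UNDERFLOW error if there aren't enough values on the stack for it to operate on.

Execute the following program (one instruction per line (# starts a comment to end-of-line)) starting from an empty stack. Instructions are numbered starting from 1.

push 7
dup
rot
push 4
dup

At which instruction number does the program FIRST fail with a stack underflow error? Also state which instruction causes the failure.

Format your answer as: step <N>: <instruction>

Step 1 ('push 7'): stack = [7], depth = 1
Step 2 ('dup'): stack = [7, 7], depth = 2
Step 3 ('rot'): needs 3 value(s) but depth is 2 — STACK UNDERFLOW

Answer: step 3: rot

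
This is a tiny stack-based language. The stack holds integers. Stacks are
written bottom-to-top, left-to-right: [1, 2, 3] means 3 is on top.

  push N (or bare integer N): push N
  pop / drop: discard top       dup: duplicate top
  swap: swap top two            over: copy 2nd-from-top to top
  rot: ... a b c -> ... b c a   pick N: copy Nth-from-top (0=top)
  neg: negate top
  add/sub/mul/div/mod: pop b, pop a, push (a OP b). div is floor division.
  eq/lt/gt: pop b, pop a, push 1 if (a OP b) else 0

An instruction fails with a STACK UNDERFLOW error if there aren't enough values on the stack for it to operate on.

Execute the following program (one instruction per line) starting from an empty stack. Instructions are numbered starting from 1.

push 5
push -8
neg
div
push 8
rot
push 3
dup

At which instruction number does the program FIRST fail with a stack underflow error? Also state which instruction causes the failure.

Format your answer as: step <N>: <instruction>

Answer: step 6: rot

Derivation:
Step 1 ('push 5'): stack = [5], depth = 1
Step 2 ('push -8'): stack = [5, -8], depth = 2
Step 3 ('neg'): stack = [5, 8], depth = 2
Step 4 ('div'): stack = [0], depth = 1
Step 5 ('push 8'): stack = [0, 8], depth = 2
Step 6 ('rot'): needs 3 value(s) but depth is 2 — STACK UNDERFLOW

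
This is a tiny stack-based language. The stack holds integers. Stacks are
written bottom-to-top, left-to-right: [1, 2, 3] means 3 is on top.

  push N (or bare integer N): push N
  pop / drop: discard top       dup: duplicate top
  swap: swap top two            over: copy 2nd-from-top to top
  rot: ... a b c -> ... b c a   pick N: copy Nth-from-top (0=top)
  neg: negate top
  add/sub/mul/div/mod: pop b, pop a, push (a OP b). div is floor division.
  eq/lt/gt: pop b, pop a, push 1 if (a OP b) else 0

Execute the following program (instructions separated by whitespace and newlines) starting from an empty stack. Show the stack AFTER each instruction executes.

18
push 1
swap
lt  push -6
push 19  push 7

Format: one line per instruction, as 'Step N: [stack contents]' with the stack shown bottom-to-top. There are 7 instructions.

Step 1: [18]
Step 2: [18, 1]
Step 3: [1, 18]
Step 4: [1]
Step 5: [1, -6]
Step 6: [1, -6, 19]
Step 7: [1, -6, 19, 7]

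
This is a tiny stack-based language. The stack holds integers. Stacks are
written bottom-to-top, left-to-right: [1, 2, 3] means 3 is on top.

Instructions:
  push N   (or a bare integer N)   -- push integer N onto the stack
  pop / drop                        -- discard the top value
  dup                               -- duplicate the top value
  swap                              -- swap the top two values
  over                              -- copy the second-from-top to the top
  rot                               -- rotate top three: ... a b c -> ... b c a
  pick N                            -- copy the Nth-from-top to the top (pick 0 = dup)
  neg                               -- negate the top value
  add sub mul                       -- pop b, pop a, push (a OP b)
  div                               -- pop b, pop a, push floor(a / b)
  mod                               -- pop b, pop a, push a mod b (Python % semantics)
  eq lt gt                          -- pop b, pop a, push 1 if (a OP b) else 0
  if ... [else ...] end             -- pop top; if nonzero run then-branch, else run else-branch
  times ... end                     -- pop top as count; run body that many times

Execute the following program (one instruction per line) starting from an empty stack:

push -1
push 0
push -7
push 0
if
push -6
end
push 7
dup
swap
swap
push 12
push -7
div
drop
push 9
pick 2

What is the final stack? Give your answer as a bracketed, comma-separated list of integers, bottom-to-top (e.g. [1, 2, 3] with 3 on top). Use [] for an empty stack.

After 'push -1': [-1]
After 'push 0': [-1, 0]
After 'push -7': [-1, 0, -7]
After 'push 0': [-1, 0, -7, 0]
After 'if': [-1, 0, -7]
After 'push 7': [-1, 0, -7, 7]
After 'dup': [-1, 0, -7, 7, 7]
After 'swap': [-1, 0, -7, 7, 7]
After 'swap': [-1, 0, -7, 7, 7]
After 'push 12': [-1, 0, -7, 7, 7, 12]
After 'push -7': [-1, 0, -7, 7, 7, 12, -7]
After 'div': [-1, 0, -7, 7, 7, -2]
After 'drop': [-1, 0, -7, 7, 7]
After 'push 9': [-1, 0, -7, 7, 7, 9]
After 'pick 2': [-1, 0, -7, 7, 7, 9, 7]

Answer: [-1, 0, -7, 7, 7, 9, 7]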